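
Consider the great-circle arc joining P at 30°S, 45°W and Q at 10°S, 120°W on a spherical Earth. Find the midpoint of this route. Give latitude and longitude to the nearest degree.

≈ 25°S, 85°W

The haversine formula gives a central angle δ ≈ 1.258 rad (72.1°) between the endpoints.
Interpolate at f = 1/2 with slerp weights a = sin((1−f)δ)/sin δ ≈ 0.618, b = sin(fδ)/sin δ ≈ 0.618.
p = a·p₁ + b·p₂ ≈ (0.074, -0.906, -0.417); φ = arcsin(p_z) ≈ -24.62°, λ = atan2(p_y, p_x) ≈ -85.32°.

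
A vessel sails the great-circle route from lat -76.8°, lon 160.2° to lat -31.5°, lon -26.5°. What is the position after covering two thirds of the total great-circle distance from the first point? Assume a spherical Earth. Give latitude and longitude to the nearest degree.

From cos δ = sin φ₁ sin φ₂ + cos φ₁ cos φ₂ cos Δλ, the central angle is δ ≈ 1.250 rad (71.6°).
Interpolate at f = 2/3 with slerp weights a = sin((1−f)δ)/sin δ ≈ 0.426, b = sin(fδ)/sin δ ≈ 0.780.
p = a·p₁ + b·p₂ ≈ (0.504, -0.264, -0.823); φ = arcsin(p_z) ≈ -55.36°, λ = atan2(p_y, p_x) ≈ -27.65°.

≈ lat -55°, lon -28°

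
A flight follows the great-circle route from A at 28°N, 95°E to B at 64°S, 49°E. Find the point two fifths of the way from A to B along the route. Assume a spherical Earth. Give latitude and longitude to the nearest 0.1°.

Convert each endpoint to a unit vector on the sphere (x = cos φ cos λ, y = cos φ sin λ, z = sin φ).
The central angle between the endpoints is δ = arccos(p₁·p₂) ≈ 1.724 rad (98.8°).
Interpolate at f = 2/5 with slerp weights a = sin((1−f)δ)/sin δ ≈ 0.870, b = sin(fδ)/sin δ ≈ 0.644.
p = a·p₁ + b·p₂ ≈ (0.118, 0.978, -0.170); φ = arcsin(p_z) ≈ -9.81°, λ = atan2(p_y, p_x) ≈ 83.11°.

≈ 9.8°S, 83.1°E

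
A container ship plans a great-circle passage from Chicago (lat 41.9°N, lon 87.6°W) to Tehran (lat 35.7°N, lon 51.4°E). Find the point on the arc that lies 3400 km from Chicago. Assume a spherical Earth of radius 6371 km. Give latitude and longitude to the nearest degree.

≈ lat 64°N, lon 50°W

Write both endpoints as unit vectors p₁, p₂ with components (cos φ cos λ, cos φ sin λ, sin φ).
The central angle between the endpoints is δ = arccos(p₁·p₂) ≈ 1.637 rad (93.8°). The total great-circle distance is δ·R ≈ 1.637 × 6371 ≈ 10431 km, so the target fraction is f = 3400/10431 ≈ 0.326.
Interpolate at f ≈ 0.326 with slerp weights a = sin((1−f)δ)/sin δ ≈ 0.895, b = sin(fδ)/sin δ ≈ 0.510.
p = a·p₁ + b·p₂ ≈ (0.286, -0.342, 0.895); φ = arcsin(p_z) ≈ 63.52°, λ = atan2(p_y, p_x) ≈ -50.07°.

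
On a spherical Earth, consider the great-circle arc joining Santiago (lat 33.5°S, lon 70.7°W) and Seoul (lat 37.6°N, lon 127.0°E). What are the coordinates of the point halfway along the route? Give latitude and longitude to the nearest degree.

≈ lat 13°N, lon 143°W

Write both endpoints as unit vectors p₁, p₂ with components (cos φ cos λ, cos φ sin λ, sin φ).
The central angle between the endpoints is δ = arccos(p₁·p₂) ≈ 2.881 rad (165.1°).
Interpolate at f = 1/2 with slerp weights a = sin((1−f)δ)/sin δ ≈ 3.844, b = sin(fδ)/sin δ ≈ 3.844.
p = a·p₁ + b·p₂ ≈ (-0.773, -0.593, 0.224); φ = arcsin(p_z) ≈ 12.93°, λ = atan2(p_y, p_x) ≈ -142.52°.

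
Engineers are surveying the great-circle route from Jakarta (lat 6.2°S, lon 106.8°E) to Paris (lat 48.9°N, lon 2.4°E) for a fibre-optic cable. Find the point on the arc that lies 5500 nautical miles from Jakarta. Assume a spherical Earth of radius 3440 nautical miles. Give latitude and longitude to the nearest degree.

Write both endpoints as unit vectors p₁, p₂ with components (cos φ cos λ, cos φ sin λ, sin φ).
The central angle between the endpoints is δ = arccos(p₁·p₂) ≈ 1.817 rad (104.1°). The total great-circle distance is δ·R ≈ 1.817 × 3440 ≈ 6251 nmi, so the target fraction is f = 5500/6251 ≈ 0.880.
Interpolate at f ≈ 0.880 with slerp weights a = sin((1−f)δ)/sin δ ≈ 0.223, b = sin(fδ)/sin δ ≈ 1.031.
p = a·p₁ + b·p₂ ≈ (0.613, 0.241, 0.753); φ = arcsin(p_z) ≈ 48.82°, λ = atan2(p_y, p_x) ≈ 21.47°.

≈ lat 49°N, lon 21°E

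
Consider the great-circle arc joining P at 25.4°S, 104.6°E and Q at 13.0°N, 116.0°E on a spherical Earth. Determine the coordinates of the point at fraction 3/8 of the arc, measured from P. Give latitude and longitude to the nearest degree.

≈ 11°S, 109°E

Convert each endpoint to a unit vector on the sphere (x = cos φ cos λ, y = cos φ sin λ, z = sin φ).
The central angle between the endpoints is δ = arccos(p₁·p₂) ≈ 0.698 rad (40.0°).
Interpolate at f = 3/8 with slerp weights a = sin((1−f)δ)/sin δ ≈ 0.657, b = sin(fδ)/sin δ ≈ 0.403.
p = a·p₁ + b·p₂ ≈ (-0.322, 0.927, -0.191); φ = arcsin(p_z) ≈ -11.04°, λ = atan2(p_y, p_x) ≈ 109.13°.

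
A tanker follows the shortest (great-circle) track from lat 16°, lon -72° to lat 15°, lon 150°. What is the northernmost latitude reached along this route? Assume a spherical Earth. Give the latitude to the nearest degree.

≈ 38°

The great circle lies in the plane with unit normal n̂ = (p₁ × p₂)/|p₁ × p₂|.
Here n̂_z ≈ -0.791; the vertex latitude is φ_max = arccos|n̂_z| ≈ 37.7°.
Check via Clairaut: cos φ_max = |cos φ₁| · sin C = cos(16.0°)·sin(55.4°) ≈ 0.791, again giving ≈ 37.7°.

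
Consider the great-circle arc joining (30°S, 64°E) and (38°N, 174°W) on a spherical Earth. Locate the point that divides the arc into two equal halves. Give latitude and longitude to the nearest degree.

≈ (8°N, 120°E)

Write both endpoints as unit vectors p₁, p₂ with components (cos φ cos λ, cos φ sin λ, sin φ).
The central angle between the endpoints is δ = arccos(p₁·p₂) ≈ 2.304 rad (132.0°).
Interpolate at f = 1/2 with slerp weights a = sin((1−f)δ)/sin δ ≈ 1.230, b = sin(fδ)/sin δ ≈ 1.230.
p = a·p₁ + b·p₂ ≈ (-0.497, 0.856, 0.142); φ = arcsin(p_z) ≈ 8.18°, λ = atan2(p_y, p_x) ≈ 120.14°.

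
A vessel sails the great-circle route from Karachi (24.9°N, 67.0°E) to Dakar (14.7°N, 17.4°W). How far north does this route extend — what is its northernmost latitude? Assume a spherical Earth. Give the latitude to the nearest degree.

≈ 27°N

The great circle lies in the plane with unit normal n̂ = (p₁ × p₂)/|p₁ × p₂|.
Here n̂_z ≈ -0.890; the vertex latitude is φ_max = arccos|n̂_z| ≈ 27.2°.
Check via Clairaut: cos φ_max = |cos φ₁| · sin C = cos(24.9°)·sin(78.8°) ≈ 0.890, again giving ≈ 27.2°.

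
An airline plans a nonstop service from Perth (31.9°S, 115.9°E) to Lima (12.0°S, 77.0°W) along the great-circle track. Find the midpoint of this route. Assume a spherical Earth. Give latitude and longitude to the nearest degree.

≈ 72°S, 129°W

The haversine formula gives a central angle δ ≈ 2.346 rad (134.4°) between the endpoints.
Interpolate at f = 1/2 with slerp weights a = sin((1−f)δ)/sin δ ≈ 1.290, b = sin(fδ)/sin δ ≈ 1.290.
p = a·p₁ + b·p₂ ≈ (-0.195, -0.244, -0.950); φ = arcsin(p_z) ≈ -71.80°, λ = atan2(p_y, p_x) ≈ -128.53°.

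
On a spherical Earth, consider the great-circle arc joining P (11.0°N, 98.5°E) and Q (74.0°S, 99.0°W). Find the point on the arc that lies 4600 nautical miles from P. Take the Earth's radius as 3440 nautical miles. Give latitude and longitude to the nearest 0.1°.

≈ (65.1°S, 110.8°E)

The haversine formula gives a central angle δ ≈ 2.028 rad (116.2°) between the endpoints. The total great-circle distance is δ·R ≈ 2.028 × 3440 ≈ 6976 nmi, so the target fraction is f = 4600/6976 ≈ 0.659.
Interpolate at f ≈ 0.659 with slerp weights a = sin((1−f)δ)/sin δ ≈ 0.710, b = sin(fδ)/sin δ ≈ 1.084.
p = a·p₁ + b·p₂ ≈ (-0.150, 0.394, -0.907); φ = arcsin(p_z) ≈ -65.06°, λ = atan2(p_y, p_x) ≈ 110.80°.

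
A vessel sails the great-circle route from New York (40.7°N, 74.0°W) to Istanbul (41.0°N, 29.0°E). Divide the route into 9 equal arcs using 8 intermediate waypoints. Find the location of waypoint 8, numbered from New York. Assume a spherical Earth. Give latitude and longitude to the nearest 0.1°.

From cos δ = sin φ₁ sin φ₂ + cos φ₁ cos φ₂ cos Δλ, the central angle is δ ≈ 1.267 rad (72.6°).
Interpolate at f = 8/9 with slerp weights a = sin((1−f)δ)/sin δ ≈ 0.147, b = sin(fδ)/sin δ ≈ 0.946.
p = a·p₁ + b·p₂ ≈ (0.655, 0.239, 0.717); φ = arcsin(p_z) ≈ 45.77°, λ = atan2(p_y, p_x) ≈ 20.04°.

≈ (45.8°N, 20.0°E)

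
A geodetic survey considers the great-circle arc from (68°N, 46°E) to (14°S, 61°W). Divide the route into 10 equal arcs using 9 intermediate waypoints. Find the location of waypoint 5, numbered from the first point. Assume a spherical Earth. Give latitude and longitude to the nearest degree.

Write both endpoints as unit vectors p₁, p₂ with components (cos φ cos λ, cos φ sin λ, sin φ).
The central angle between the endpoints is δ = arccos(p₁·p₂) ≈ 1.908 rad (109.3°).
Interpolate at f = 5/10 with slerp weights a = sin((1−f)δ)/sin δ ≈ 0.864, b = sin(fδ)/sin δ ≈ 0.864.
p = a·p₁ + b·p₂ ≈ (0.631, -0.501, 0.592); φ = arcsin(p_z) ≈ 36.32°, λ = atan2(p_y, p_x) ≈ -38.40°.

≈ (36°N, 38°W)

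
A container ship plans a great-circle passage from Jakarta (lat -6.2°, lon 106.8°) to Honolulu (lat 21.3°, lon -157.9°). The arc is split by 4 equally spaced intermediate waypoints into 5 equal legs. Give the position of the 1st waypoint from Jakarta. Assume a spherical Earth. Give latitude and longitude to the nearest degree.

≈ lat 1°, lon 125°

Write both endpoints as unit vectors p₁, p₂ with components (cos φ cos λ, cos φ sin λ, sin φ).
The central angle between the endpoints is δ = arccos(p₁·p₂) ≈ 1.696 rad (97.2°).
Interpolate at f = 1/5 with slerp weights a = sin((1−f)δ)/sin δ ≈ 0.985, b = sin(fδ)/sin δ ≈ 0.335.
p = a·p₁ + b·p₂ ≈ (-0.572, 0.820, 0.015); φ = arcsin(p_z) ≈ 0.89°, λ = atan2(p_y, p_x) ≈ 124.93°.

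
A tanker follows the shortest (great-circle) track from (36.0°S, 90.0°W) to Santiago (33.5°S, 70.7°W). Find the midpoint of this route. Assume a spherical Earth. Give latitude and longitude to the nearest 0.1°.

≈ (35.1°S, 80.2°W)

From cos δ = sin φ₁ sin φ₂ + cos φ₁ cos φ₂ cos Δλ, the central angle is δ ≈ 0.280 rad (16.0°).
Interpolate at f = 1/2 with slerp weights a = sin((1−f)δ)/sin δ ≈ 0.505, b = sin(fδ)/sin δ ≈ 0.505.
p = a·p₁ + b·p₂ ≈ (0.139, -0.806, -0.575); φ = arcsin(p_z) ≈ -35.13°, λ = atan2(p_y, p_x) ≈ -80.20°.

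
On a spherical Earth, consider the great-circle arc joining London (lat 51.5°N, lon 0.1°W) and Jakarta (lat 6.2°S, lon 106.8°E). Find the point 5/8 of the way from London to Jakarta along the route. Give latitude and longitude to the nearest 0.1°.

≈ lat 24.5°N, lon 81.2°E

From cos δ = sin φ₁ sin φ₂ + cos φ₁ cos φ₂ cos Δλ, the central angle is δ ≈ 1.838 rad (105.3°).
Interpolate at f = 5/8 with slerp weights a = sin((1−f)δ)/sin δ ≈ 0.660, b = sin(fδ)/sin δ ≈ 0.946.
p = a·p₁ + b·p₂ ≈ (0.139, 0.900, 0.414); φ = arcsin(p_z) ≈ 24.46°, λ = atan2(p_y, p_x) ≈ 81.23°.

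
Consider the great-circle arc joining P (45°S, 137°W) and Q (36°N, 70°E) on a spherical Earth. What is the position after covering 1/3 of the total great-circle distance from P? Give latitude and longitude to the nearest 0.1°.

≈ (34.7°S, 153.7°E)

Write both endpoints as unit vectors p₁, p₂ with components (cos φ cos λ, cos φ sin λ, sin φ).
The central angle between the endpoints is δ = arccos(p₁·p₂) ≈ 2.753 rad (157.7°).
Interpolate at f = 1/3 with slerp weights a = sin((1−f)δ)/sin δ ≈ 2.546, b = sin(fδ)/sin δ ≈ 2.095.
p = a·p₁ + b·p₂ ≈ (-0.737, 0.365, -0.569); φ = arcsin(p_z) ≈ -34.69°, λ = atan2(p_y, p_x) ≈ 153.68°.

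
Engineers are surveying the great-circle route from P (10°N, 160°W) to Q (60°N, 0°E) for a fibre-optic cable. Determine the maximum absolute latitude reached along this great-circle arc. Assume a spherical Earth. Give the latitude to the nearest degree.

The great circle lies in the plane with unit normal n̂ = (p₁ × p₂)/|p₁ × p₂|.
Here n̂_z ≈ +0.177; the vertex latitude is φ_max = arccos|n̂_z| ≈ 79.8°.
Check via Clairaut: cos φ_max = |cos φ₁| · sin C = cos(10.0°)·sin(10.4°) ≈ 0.177, again giving ≈ 79.8°.

≈ 80°N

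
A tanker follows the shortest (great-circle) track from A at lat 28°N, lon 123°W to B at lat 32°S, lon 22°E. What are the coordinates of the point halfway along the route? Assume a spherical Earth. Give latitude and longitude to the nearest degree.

The haversine formula gives a central angle δ ≈ 2.610 rad (149.6°) between the endpoints.
Interpolate at f = 1/2 with slerp weights a = sin((1−f)δ)/sin δ ≈ 1.904, b = sin(fδ)/sin δ ≈ 1.904.
p = a·p₁ + b·p₂ ≈ (0.582, -0.805, -0.115); φ = arcsin(p_z) ≈ -6.61°, λ = atan2(p_y, p_x) ≈ -54.16°.

≈ lat 7°S, lon 54°W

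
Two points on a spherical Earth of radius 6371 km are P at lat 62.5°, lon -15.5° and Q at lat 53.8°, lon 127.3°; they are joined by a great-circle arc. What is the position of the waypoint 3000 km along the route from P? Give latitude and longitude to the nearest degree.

≈ lat 79°, lon 61°

Write both endpoints as unit vectors p₁, p₂ with components (cos φ cos λ, cos φ sin λ, sin φ).
The central angle between the endpoints is δ = arccos(p₁·p₂) ≈ 1.049 rad (60.1°). The total great-circle distance is δ·R ≈ 1.049 × 6371 ≈ 6682 km, so the target fraction is f = 3000/6682 ≈ 0.449.
Interpolate at f ≈ 0.449 with slerp weights a = sin((1−f)δ)/sin δ ≈ 0.630, b = sin(fδ)/sin δ ≈ 0.523.
p = a·p₁ + b·p₂ ≈ (0.093, 0.168, 0.981); φ = arcsin(p_z) ≈ 78.92°, λ = atan2(p_y, p_x) ≈ 61.02°.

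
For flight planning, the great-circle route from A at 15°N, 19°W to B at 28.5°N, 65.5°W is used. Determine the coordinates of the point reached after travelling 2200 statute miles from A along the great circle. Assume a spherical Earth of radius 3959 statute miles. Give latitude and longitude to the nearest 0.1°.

Write both endpoints as unit vectors p₁, p₂ with components (cos φ cos λ, cos φ sin λ, sin φ).
The central angle between the endpoints is δ = arccos(p₁·p₂) ≈ 0.784 rad (44.9°). The total great-circle distance is δ·R ≈ 0.784 × 3959 ≈ 3105 mi, so the target fraction is f = 2200/3105 ≈ 0.708.
Interpolate at f ≈ 0.708 with slerp weights a = sin((1−f)δ)/sin δ ≈ 0.321, b = sin(fδ)/sin δ ≈ 0.747.
p = a·p₁ + b·p₂ ≈ (0.565, -0.698, 0.439); φ = arcsin(p_z) ≈ 26.07°, λ = atan2(p_y, p_x) ≈ -51.00°.

≈ 26.1°N, 51.0°W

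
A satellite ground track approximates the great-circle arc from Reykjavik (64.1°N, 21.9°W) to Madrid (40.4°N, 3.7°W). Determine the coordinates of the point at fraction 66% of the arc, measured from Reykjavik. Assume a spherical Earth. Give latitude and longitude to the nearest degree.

Write both endpoints as unit vectors p₁, p₂ with components (cos φ cos λ, cos φ sin λ, sin φ).
The central angle between the endpoints is δ = arccos(p₁·p₂) ≈ 0.453 rad (26.0°).
Interpolate at f = 0.66 with slerp weights a = sin((1−f)δ)/sin δ ≈ 0.351, b = sin(fδ)/sin δ ≈ 0.673.
p = a·p₁ + b·p₂ ≈ (0.654, -0.090, 0.752); φ = arcsin(p_z) ≈ 48.72°, λ = atan2(p_y, p_x) ≈ -7.86°.

≈ 49°N, 8°W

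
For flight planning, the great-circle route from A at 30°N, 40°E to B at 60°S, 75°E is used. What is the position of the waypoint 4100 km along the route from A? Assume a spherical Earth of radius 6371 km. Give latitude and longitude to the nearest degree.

From cos δ = sin φ₁ sin φ₂ + cos φ₁ cos φ₂ cos Δλ, the central angle is δ ≈ 1.649 rad (94.5°). The total great-circle distance is δ·R ≈ 1.649 × 6371 ≈ 10507 km, so the target fraction is f = 4100/10507 ≈ 0.390.
Interpolate at f ≈ 0.390 with slerp weights a = sin((1−f)δ)/sin δ ≈ 0.847, b = sin(fδ)/sin δ ≈ 0.602.
p = a·p₁ + b·p₂ ≈ (0.640, 0.762, -0.098); φ = arcsin(p_z) ≈ -5.61°, λ = atan2(p_y, p_x) ≈ 49.99°.

≈ 6°S, 50°E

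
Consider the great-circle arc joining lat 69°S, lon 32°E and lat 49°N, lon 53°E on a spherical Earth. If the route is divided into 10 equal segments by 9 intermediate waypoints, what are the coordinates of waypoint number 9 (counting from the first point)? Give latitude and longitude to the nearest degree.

≈ lat 37°N, lon 51°E

The haversine formula gives a central angle δ ≈ 2.077 rad (119.0°) between the endpoints.
Interpolate at f = 9/10 with slerp weights a = sin((1−f)δ)/sin δ ≈ 0.236, b = sin(fδ)/sin δ ≈ 1.093.
p = a·p₁ + b·p₂ ≈ (0.503, 0.617, 0.605); φ = arcsin(p_z) ≈ 37.20°, λ = atan2(p_y, p_x) ≈ 50.82°.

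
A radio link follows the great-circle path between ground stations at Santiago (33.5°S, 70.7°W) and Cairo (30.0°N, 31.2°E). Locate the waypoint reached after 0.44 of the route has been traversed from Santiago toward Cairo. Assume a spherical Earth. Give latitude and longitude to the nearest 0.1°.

The haversine formula gives a central angle δ ≈ 2.010 rad (115.1°) between the endpoints.
Interpolate at f = 0.44 with slerp weights a = sin((1−f)δ)/sin δ ≈ 0.997, b = sin(fδ)/sin δ ≈ 0.854.
p = a·p₁ + b·p₂ ≈ (0.908, -0.401, -0.123); φ = arcsin(p_z) ≈ -7.07°, λ = atan2(p_y, p_x) ≈ -23.85°.

≈ 7.1°S, 23.9°W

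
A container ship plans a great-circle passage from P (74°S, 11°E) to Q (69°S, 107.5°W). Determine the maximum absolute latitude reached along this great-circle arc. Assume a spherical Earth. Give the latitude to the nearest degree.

The great circle lies in the plane with unit normal n̂ = (p₁ × p₂)/|p₁ × p₂|.
Here n̂_z ≈ -0.165; the vertex latitude is φ_max = arccos|n̂_z| ≈ 80.5°.

≈ 81°S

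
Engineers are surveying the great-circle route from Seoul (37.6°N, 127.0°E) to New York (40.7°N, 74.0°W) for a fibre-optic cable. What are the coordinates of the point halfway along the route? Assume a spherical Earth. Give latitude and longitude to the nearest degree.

≈ 77°N, 160°W

From cos δ = sin φ₁ sin φ₂ + cos φ₁ cos φ₂ cos Δλ, the central angle is δ ≈ 1.734 rad (99.4°).
Interpolate at f = 1/2 with slerp weights a = sin((1−f)δ)/sin δ ≈ 0.773, b = sin(fδ)/sin δ ≈ 0.773.
p = a·p₁ + b·p₂ ≈ (-0.207, -0.074, 0.976); φ = arcsin(p_z) ≈ 77.30°, λ = atan2(p_y, p_x) ≈ -160.28°.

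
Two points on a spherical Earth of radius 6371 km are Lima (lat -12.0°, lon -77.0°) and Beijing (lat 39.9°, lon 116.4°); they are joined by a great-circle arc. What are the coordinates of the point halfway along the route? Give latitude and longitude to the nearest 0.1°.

≈ lat 56.0°, lon -114.5°

Write both endpoints as unit vectors p₁, p₂ with components (cos φ cos λ, cos φ sin λ, sin φ).
The central angle between the endpoints is δ = arccos(p₁·p₂) ≈ 2.613 rad (149.7°).
Interpolate at f = 1/2 with slerp weights a = sin((1−f)δ)/sin δ ≈ 1.913, b = sin(fδ)/sin δ ≈ 1.913.
p = a·p₁ + b·p₂ ≈ (-0.232, -0.509, 0.829); φ = arcsin(p_z) ≈ 56.02°, λ = atan2(p_y, p_x) ≈ -114.48°.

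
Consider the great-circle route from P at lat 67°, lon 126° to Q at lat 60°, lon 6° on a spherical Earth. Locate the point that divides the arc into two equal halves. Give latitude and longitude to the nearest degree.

Write both endpoints as unit vectors p₁, p₂ with components (cos φ cos λ, cos φ sin λ, sin φ).
The central angle between the endpoints is δ = arccos(p₁·p₂) ≈ 0.796 rad (45.6°).
Interpolate at f = 1/2 with slerp weights a = sin((1−f)δ)/sin δ ≈ 0.542, b = sin(fδ)/sin δ ≈ 0.542.
p = a·p₁ + b·p₂ ≈ (0.145, 0.200, 0.969); φ = arcsin(p_z) ≈ 75.70°, λ = atan2(p_y, p_x) ≈ 54.00°.

≈ lat 76°, lon 54°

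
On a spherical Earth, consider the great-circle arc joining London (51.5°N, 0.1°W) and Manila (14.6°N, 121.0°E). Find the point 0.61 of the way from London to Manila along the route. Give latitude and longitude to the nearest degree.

Convert each endpoint to a unit vector on the sphere (x = cos φ cos λ, y = cos φ sin λ, z = sin φ).
The central angle between the endpoints is δ = arccos(p₁·p₂) ≈ 1.685 rad (96.5°).
Interpolate at f = 0.61 with slerp weights a = sin((1−f)δ)/sin δ ≈ 0.615, b = sin(fδ)/sin δ ≈ 0.862.
p = a·p₁ + b·p₂ ≈ (-0.047, 0.714, 0.698); φ = arcsin(p_z) ≈ 44.30°, λ = atan2(p_y, p_x) ≈ 93.75°.

≈ 44°N, 94°E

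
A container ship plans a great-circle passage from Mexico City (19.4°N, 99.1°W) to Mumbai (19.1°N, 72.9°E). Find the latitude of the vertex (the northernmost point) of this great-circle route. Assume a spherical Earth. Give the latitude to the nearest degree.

The great circle lies in the plane with unit normal n̂ = (p₁ × p₂)/|p₁ × p₂|.
Here n̂_z ≈ +0.196; the vertex latitude is φ_max = arccos|n̂_z| ≈ 78.7°.
Check via Clairaut: cos φ_max = |cos φ₁| · sin C = cos(19.4°)·sin(12.0°) ≈ 0.196, again giving ≈ 78.7°.

≈ 79°N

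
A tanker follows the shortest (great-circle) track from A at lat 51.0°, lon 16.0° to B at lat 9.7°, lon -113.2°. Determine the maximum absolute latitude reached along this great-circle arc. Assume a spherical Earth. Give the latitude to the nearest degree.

≈ 60°

The great circle lies in the plane with unit normal n̂ = (p₁ × p₂)/|p₁ × p₂|.
Here n̂_z ≈ -0.498; the vertex latitude is φ_max = arccos|n̂_z| ≈ 60.1°.
Check via Clairaut: cos φ_max = |cos φ₁| · sin C = cos(51.0°)·sin(52.3°) ≈ 0.498, again giving ≈ 60.1°.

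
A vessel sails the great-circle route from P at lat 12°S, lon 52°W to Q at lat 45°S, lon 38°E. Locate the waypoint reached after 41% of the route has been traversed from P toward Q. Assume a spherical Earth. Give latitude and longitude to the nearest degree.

≈ lat 33°S, lon 24°W

Convert each endpoint to a unit vector on the sphere (x = cos φ cos λ, y = cos φ sin λ, z = sin φ).
The central angle between the endpoints is δ = arccos(p₁·p₂) ≈ 1.423 rad (81.5°).
Interpolate at f = 0.41 with slerp weights a = sin((1−f)δ)/sin δ ≈ 0.753, b = sin(fδ)/sin δ ≈ 0.557.
p = a·p₁ + b·p₂ ≈ (0.764, -0.338, -0.550); φ = arcsin(p_z) ≈ -33.39°, λ = atan2(p_y, p_x) ≈ -23.85°.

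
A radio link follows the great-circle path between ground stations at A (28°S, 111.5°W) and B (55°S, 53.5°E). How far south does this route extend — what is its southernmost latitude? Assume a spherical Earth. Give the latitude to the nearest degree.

The great circle lies in the plane with unit normal n̂ = (p₁ × p₂)/|p₁ × p₂|.
Here n̂_z ≈ +0.132; the vertex latitude is φ_max = arccos|n̂_z| ≈ 82.4°.
Check via Clairaut: cos φ_max = |cos φ₁| · sin C = cos(28.0°)·sin(171.4°) ≈ 0.132, again giving ≈ 82.4°.

≈ 82°S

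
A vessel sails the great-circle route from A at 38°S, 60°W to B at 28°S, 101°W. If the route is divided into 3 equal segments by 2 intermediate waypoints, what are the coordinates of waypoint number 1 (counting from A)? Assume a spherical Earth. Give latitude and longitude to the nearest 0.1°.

The haversine formula gives a central angle δ ≈ 0.620 rad (35.5°) between the endpoints.
Interpolate at f = 1/3 with slerp weights a = sin((1−f)δ)/sin δ ≈ 0.691, b = sin(fδ)/sin δ ≈ 0.353.
p = a·p₁ + b·p₂ ≈ (0.213, -0.778, -0.591); φ = arcsin(p_z) ≈ -36.25°, λ = atan2(p_y, p_x) ≈ -74.69°.

≈ 36.3°S, 74.7°W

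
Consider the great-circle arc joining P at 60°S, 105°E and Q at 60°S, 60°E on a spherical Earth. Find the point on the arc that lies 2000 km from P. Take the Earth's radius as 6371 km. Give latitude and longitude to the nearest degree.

≈ 61°S, 68°E

From cos δ = sin φ₁ sin φ₂ + cos φ₁ cos φ₂ cos Δλ, the central angle is δ ≈ 0.385 rad (22.1°). The total great-circle distance is δ·R ≈ 0.385 × 6371 ≈ 2453 km, so the target fraction is f = 2000/2453 ≈ 0.815.
Interpolate at f ≈ 0.815 with slerp weights a = sin((1−f)δ)/sin δ ≈ 0.189, b = sin(fδ)/sin δ ≈ 0.822.
p = a·p₁ + b·p₂ ≈ (0.181, 0.447, -0.876); φ = arcsin(p_z) ≈ -61.14°, λ = atan2(p_y, p_x) ≈ 67.97°.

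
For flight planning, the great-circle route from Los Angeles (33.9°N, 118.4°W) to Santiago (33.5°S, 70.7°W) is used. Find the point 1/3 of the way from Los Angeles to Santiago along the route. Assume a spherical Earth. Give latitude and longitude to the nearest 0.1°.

From cos δ = sin φ₁ sin φ₂ + cos φ₁ cos φ₂ cos Δλ, the central angle is δ ≈ 1.412 rad (80.9°).
Interpolate at f = 1/3 with slerp weights a = sin((1−f)δ)/sin δ ≈ 0.819, b = sin(fδ)/sin δ ≈ 0.459.
p = a·p₁ + b·p₂ ≈ (-0.197, -0.959, 0.203); φ = arcsin(p_z) ≈ 11.72°, λ = atan2(p_y, p_x) ≈ -101.58°.

≈ (11.7°N, 101.6°W)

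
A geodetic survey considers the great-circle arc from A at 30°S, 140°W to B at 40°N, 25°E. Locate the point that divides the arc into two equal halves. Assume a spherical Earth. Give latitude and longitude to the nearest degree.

Convert each endpoint to a unit vector on the sphere (x = cos φ cos λ, y = cos φ sin λ, z = sin φ).
The central angle between the endpoints is δ = arccos(p₁·p₂) ≈ 2.866 rad (164.2°).
Interpolate at f = 1/2 with slerp weights a = sin((1−f)δ)/sin δ ≈ 3.637, b = sin(fδ)/sin δ ≈ 3.637.
p = a·p₁ + b·p₂ ≈ (0.112, -0.847, 0.519); φ = arcsin(p_z) ≈ 31.29°, λ = atan2(p_y, p_x) ≈ -82.45°.

≈ 31°N, 82°W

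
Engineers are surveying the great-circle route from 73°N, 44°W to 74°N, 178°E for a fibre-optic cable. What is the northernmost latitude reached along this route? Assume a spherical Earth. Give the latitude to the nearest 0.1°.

The great circle lies in the plane with unit normal n̂ = (p₁ × p₂)/|p₁ × p₂|.
Here n̂_z ≈ -0.105; the vertex latitude is φ_max = arccos|n̂_z| ≈ 83.9°.
Check via Clairaut: cos φ_max = |cos φ₁| · sin C = cos(73.0°)·sin(21.1°) ≈ 0.105, again giving ≈ 83.9°.

≈ 83.9°N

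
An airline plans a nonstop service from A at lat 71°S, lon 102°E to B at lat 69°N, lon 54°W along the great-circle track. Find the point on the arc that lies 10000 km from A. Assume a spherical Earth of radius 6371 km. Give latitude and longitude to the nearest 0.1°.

≈ lat 0.8°S, lon 9.9°E

Convert each endpoint to a unit vector on the sphere (x = cos φ cos λ, y = cos φ sin λ, z = sin φ).
The central angle between the endpoints is δ = arccos(p₁·p₂) ≈ 2.995 rad (171.6°). The total great-circle distance is δ·R ≈ 2.995 × 6371 ≈ 19082 km, so the target fraction is f = 10000/19082 ≈ 0.524.
Interpolate at f ≈ 0.524 with slerp weights a = sin((1−f)δ)/sin δ ≈ 6.783, b = sin(fδ)/sin δ ≈ 6.855.
p = a·p₁ + b·p₂ ≈ (0.985, 0.173, -0.014); φ = arcsin(p_z) ≈ -0.78°, λ = atan2(p_y, p_x) ≈ 9.94°.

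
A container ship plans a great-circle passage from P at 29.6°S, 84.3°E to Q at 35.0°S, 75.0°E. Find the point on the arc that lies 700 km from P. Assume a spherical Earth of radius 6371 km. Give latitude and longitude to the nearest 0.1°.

≈ 33.2°S, 78.3°E

From cos δ = sin φ₁ sin φ₂ + cos φ₁ cos φ₂ cos Δλ, the central angle is δ ≈ 0.166 rad (9.5°). The total great-circle distance is δ·R ≈ 0.166 × 6371 ≈ 1060 km, so the target fraction is f = 700/1060 ≈ 0.661.
Interpolate at f ≈ 0.661 with slerp weights a = sin((1−f)δ)/sin δ ≈ 0.341, b = sin(fδ)/sin δ ≈ 0.662.
p = a·p₁ + b·p₂ ≈ (0.170, 0.819, -0.548); φ = arcsin(p_z) ≈ -33.25°, λ = atan2(p_y, p_x) ≈ 78.28°.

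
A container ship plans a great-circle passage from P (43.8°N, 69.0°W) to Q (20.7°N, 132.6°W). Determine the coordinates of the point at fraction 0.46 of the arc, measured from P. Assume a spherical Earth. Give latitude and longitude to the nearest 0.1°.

≈ (37.5°N, 102.8°W)

Convert each endpoint to a unit vector on the sphere (x = cos φ cos λ, y = cos φ sin λ, z = sin φ).
The central angle between the endpoints is δ = arccos(p₁·p₂) ≈ 0.995 rad (57.0°).
Interpolate at f = 0.46 with slerp weights a = sin((1−f)δ)/sin δ ≈ 0.610, b = sin(fδ)/sin δ ≈ 0.527.
p = a·p₁ + b·p₂ ≈ (-0.176, -0.774, 0.609); φ = arcsin(p_z) ≈ 37.48°, λ = atan2(p_y, p_x) ≈ -102.79°.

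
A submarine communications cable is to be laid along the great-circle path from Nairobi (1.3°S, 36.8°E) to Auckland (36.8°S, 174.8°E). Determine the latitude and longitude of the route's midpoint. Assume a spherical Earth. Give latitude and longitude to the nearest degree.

Write both endpoints as unit vectors p₁, p₂ with components (cos φ cos λ, cos φ sin λ, sin φ).
The central angle between the endpoints is δ = arccos(p₁·p₂) ≈ 2.191 rad (125.5°).
Interpolate at f = 1/2 with slerp weights a = sin((1−f)δ)/sin δ ≈ 1.093, b = sin(fδ)/sin δ ≈ 1.093.
p = a·p₁ + b·p₂ ≈ (0.003, 0.734, -0.679); φ = arcsin(p_z) ≈ -42.80°, λ = atan2(p_y, p_x) ≈ 89.74°.

≈ 43°S, 90°E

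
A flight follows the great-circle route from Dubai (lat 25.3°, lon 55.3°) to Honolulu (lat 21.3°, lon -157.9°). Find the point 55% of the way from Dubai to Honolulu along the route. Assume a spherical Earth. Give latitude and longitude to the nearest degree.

≈ lat 56°, lon 143°

Write both endpoints as unit vectors p₁, p₂ with components (cos φ cos λ, cos φ sin λ, sin φ).
The central angle between the endpoints is δ = arccos(p₁·p₂) ≈ 2.153 rad (123.3°).
Interpolate at f = 0.55 with slerp weights a = sin((1−f)δ)/sin δ ≈ 0.986, b = sin(fδ)/sin δ ≈ 1.109.
p = a·p₁ + b·p₂ ≈ (-0.449, 0.345, 0.824); φ = arcsin(p_z) ≈ 55.51°, λ = atan2(p_y, p_x) ≈ 142.50°.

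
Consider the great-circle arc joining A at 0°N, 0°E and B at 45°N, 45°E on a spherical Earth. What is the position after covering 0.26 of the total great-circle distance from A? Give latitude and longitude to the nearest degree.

The haversine formula gives a central angle δ ≈ 1.047 rad (60.0°) between the endpoints.
Interpolate at f = 0.26 with slerp weights a = sin((1−f)δ)/sin δ ≈ 0.808, b = sin(fδ)/sin δ ≈ 0.311.
p = a·p₁ + b·p₂ ≈ (0.963, 0.155, 0.220); φ = arcsin(p_z) ≈ 12.68°, λ = atan2(p_y, p_x) ≈ 9.16°.

≈ 13°N, 9°E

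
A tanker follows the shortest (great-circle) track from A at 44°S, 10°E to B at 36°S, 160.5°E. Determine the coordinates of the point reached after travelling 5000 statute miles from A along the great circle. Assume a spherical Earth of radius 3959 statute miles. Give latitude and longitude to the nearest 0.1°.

Write both endpoints as unit vectors p₁, p₂ with components (cos φ cos λ, cos φ sin λ, sin φ).
The central angle between the endpoints is δ = arccos(p₁·p₂) ≈ 1.669 rad (95.6°). The total great-circle distance is δ·R ≈ 1.669 × 3959 ≈ 6608 mi, so the target fraction is f = 5000/6608 ≈ 0.757.
Interpolate at f ≈ 0.757 with slerp weights a = sin((1−f)δ)/sin δ ≈ 0.397, b = sin(fδ)/sin δ ≈ 0.958.
p = a·p₁ + b·p₂ ≈ (-0.449, 0.308, -0.839); φ = arcsin(p_z) ≈ -57.00°, λ = atan2(p_y, p_x) ≈ 145.53°.

≈ 57.0°S, 145.5°E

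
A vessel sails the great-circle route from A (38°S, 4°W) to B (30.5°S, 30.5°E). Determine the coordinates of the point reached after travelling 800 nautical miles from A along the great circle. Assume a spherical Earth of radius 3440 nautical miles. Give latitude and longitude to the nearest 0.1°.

Convert each endpoint to a unit vector on the sphere (x = cos φ cos λ, y = cos φ sin λ, z = sin φ).
The central angle between the endpoints is δ = arccos(p₁·p₂) ≈ 0.511 rad (29.3°). The total great-circle distance is δ·R ≈ 0.511 × 3440 ≈ 1759 nmi, so the target fraction is f = 800/1759 ≈ 0.455.
Interpolate at f ≈ 0.455 with slerp weights a = sin((1−f)δ)/sin δ ≈ 0.562, b = sin(fδ)/sin δ ≈ 0.471.
p = a·p₁ + b·p₂ ≈ (0.792, 0.175, -0.585); φ = arcsin(p_z) ≈ -35.82°, λ = atan2(p_y, p_x) ≈ 12.46°.

≈ (35.8°S, 12.5°E)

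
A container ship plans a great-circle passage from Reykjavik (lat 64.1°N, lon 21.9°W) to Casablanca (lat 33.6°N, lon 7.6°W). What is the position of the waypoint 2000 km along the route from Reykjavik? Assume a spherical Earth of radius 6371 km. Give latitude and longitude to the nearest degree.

≈ lat 47°N, lon 12°W

Convert each endpoint to a unit vector on the sphere (x = cos φ cos λ, y = cos φ sin λ, z = sin φ).
The central angle between the endpoints is δ = arccos(p₁·p₂) ≈ 0.554 rad (31.7°). The total great-circle distance is δ·R ≈ 0.554 × 6371 ≈ 3530 km, so the target fraction is f = 2000/3530 ≈ 0.567.
Interpolate at f ≈ 0.567 with slerp weights a = sin((1−f)δ)/sin δ ≈ 0.452, b = sin(fδ)/sin δ ≈ 0.587.
p = a·p₁ + b·p₂ ≈ (0.668, -0.138, 0.731); φ = arcsin(p_z) ≈ 47.01°, λ = atan2(p_y, p_x) ≈ -11.70°.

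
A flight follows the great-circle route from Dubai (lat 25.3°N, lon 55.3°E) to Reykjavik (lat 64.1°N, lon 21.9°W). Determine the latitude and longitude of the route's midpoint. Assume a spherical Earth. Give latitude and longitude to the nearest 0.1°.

≈ lat 50.7°N, lon 32.2°E

From cos δ = sin φ₁ sin φ₂ + cos φ₁ cos φ₂ cos Δλ, the central angle is δ ≈ 1.079 rad (61.8°).
Interpolate at f = 1/2 with slerp weights a = sin((1−f)δ)/sin δ ≈ 0.583, b = sin(fδ)/sin δ ≈ 0.583.
p = a·p₁ + b·p₂ ≈ (0.536, 0.338, 0.773); φ = arcsin(p_z) ≈ 50.66°, λ = atan2(p_y, p_x) ≈ 32.25°.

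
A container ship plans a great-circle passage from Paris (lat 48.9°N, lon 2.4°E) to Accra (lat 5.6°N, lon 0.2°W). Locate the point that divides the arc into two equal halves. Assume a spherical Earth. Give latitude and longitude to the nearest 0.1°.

Convert each endpoint to a unit vector on the sphere (x = cos φ cos λ, y = cos φ sin λ, z = sin φ).
The central angle between the endpoints is δ = arccos(p₁·p₂) ≈ 0.757 rad (43.4°).
Interpolate at f = 1/2 with slerp weights a = sin((1−f)δ)/sin δ ≈ 0.538, b = sin(fδ)/sin δ ≈ 0.538.
p = a·p₁ + b·p₂ ≈ (0.889, 0.013, 0.458); φ = arcsin(p_z) ≈ 27.26°, λ = atan2(p_y, p_x) ≈ 0.83°.

≈ lat 27.3°N, lon 0.8°E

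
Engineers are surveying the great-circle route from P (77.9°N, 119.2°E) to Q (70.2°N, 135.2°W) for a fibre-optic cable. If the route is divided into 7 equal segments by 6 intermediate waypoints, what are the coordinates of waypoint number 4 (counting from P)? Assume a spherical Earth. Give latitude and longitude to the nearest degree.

≈ (79°N, 162°W)

From cos δ = sin φ₁ sin φ₂ + cos φ₁ cos φ₂ cos Δλ, the central angle is δ ≈ 0.449 rad (25.7°).
Interpolate at f = 4/7 with slerp weights a = sin((1−f)δ)/sin δ ≈ 0.441, b = sin(fδ)/sin δ ≈ 0.585.
p = a·p₁ + b·p₂ ≈ (-0.186, -0.059, 0.981); φ = arcsin(p_z) ≈ 78.77°, λ = atan2(p_y, p_x) ≈ -162.38°.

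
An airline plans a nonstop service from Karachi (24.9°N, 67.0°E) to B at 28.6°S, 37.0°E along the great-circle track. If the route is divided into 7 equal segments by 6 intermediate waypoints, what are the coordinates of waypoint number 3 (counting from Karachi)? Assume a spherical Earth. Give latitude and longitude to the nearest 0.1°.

≈ 1.9°N, 54.2°E

The haversine formula gives a central angle δ ≈ 1.061 rad (60.8°) between the endpoints.
Interpolate at f = 3/7 with slerp weights a = sin((1−f)δ)/sin δ ≈ 0.653, b = sin(fδ)/sin δ ≈ 0.503.
p = a·p₁ + b·p₂ ≈ (0.584, 0.811, 0.034); φ = arcsin(p_z) ≈ 1.95°, λ = atan2(p_y, p_x) ≈ 54.23°.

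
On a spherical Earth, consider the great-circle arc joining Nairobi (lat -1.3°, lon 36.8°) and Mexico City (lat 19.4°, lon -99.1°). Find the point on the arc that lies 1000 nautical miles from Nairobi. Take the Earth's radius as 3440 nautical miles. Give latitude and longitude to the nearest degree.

≈ lat 6°, lon 22°

Convert each endpoint to a unit vector on the sphere (x = cos φ cos λ, y = cos φ sin λ, z = sin φ).
The central angle between the endpoints is δ = arccos(p₁·p₂) ≈ 2.325 rad (133.2°). The total great-circle distance is δ·R ≈ 2.325 × 3440 ≈ 7998 nmi, so the target fraction is f = 1000/7998 ≈ 0.125.
Interpolate at f ≈ 0.125 with slerp weights a = sin((1−f)δ)/sin δ ≈ 1.227, b = sin(fδ)/sin δ ≈ 0.393.
p = a·p₁ + b·p₂ ≈ (0.924, 0.369, 0.103); φ = arcsin(p_z) ≈ 5.90°, λ = atan2(p_y, p_x) ≈ 21.76°.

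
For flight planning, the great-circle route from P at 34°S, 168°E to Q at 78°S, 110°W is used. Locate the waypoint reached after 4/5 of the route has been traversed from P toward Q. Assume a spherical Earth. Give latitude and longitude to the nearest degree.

Write both endpoints as unit vectors p₁, p₂ with components (cos φ cos λ, cos φ sin λ, sin φ).
The central angle between the endpoints is δ = arccos(p₁·p₂) ≈ 0.963 rad (55.2°).
Interpolate at f = 4/5 with slerp weights a = sin((1−f)δ)/sin δ ≈ 0.233, b = sin(fδ)/sin δ ≈ 0.848.
p = a·p₁ + b·p₂ ≈ (-0.249, -0.126, -0.960); φ = arcsin(p_z) ≈ -73.79°, λ = atan2(p_y, p_x) ≈ -153.28°.

≈ 74°S, 153°W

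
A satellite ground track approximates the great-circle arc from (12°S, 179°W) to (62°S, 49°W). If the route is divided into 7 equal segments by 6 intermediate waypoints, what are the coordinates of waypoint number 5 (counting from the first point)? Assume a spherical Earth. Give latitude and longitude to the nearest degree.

≈ (68°S, 116°W)

The haversine formula gives a central angle δ ≈ 1.683 rad (96.4°) between the endpoints.
Interpolate at f = 5/7 with slerp weights a = sin((1−f)δ)/sin δ ≈ 0.465, b = sin(fδ)/sin δ ≈ 0.939.
p = a·p₁ + b·p₂ ≈ (-0.166, -0.340, -0.925); φ = arcsin(p_z) ≈ -67.74°, λ = atan2(p_y, p_x) ≈ -115.99°.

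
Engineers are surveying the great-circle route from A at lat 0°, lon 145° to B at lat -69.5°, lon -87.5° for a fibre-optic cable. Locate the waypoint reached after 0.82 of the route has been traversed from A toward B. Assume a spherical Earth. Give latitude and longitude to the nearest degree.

≈ lat -72°, lon -146°

From cos δ = sin φ₁ sin φ₂ + cos φ₁ cos φ₂ cos Δλ, the central angle is δ ≈ 1.786 rad (102.3°).
Interpolate at f = 0.82 with slerp weights a = sin((1−f)δ)/sin δ ≈ 0.323, b = sin(fδ)/sin δ ≈ 1.018.
p = a·p₁ + b·p₂ ≈ (-0.249, -0.171, -0.953); φ = arcsin(p_z) ≈ -72.42°, λ = atan2(p_y, p_x) ≈ -145.62°.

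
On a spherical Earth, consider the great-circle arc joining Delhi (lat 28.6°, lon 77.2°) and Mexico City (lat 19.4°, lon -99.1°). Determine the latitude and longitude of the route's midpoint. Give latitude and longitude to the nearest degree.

≈ lat 84°, lon -59°

Write both endpoints as unit vectors p₁, p₂ with components (cos φ cos λ, cos φ sin λ, sin φ).
The central angle between the endpoints is δ = arccos(p₁·p₂) ≈ 2.302 rad (131.9°).
Interpolate at f = 1/2 with slerp weights a = sin((1−f)δ)/sin δ ≈ 1.226, b = sin(fδ)/sin δ ≈ 1.226.
p = a·p₁ + b·p₂ ≈ (0.056, -0.092, 0.994); φ = arcsin(p_z) ≈ 83.82°, λ = atan2(p_y, p_x) ≈ -58.91°.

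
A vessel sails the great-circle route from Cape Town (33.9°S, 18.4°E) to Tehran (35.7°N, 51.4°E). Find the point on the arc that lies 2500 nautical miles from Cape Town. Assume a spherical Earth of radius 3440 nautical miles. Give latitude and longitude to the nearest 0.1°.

Write both endpoints as unit vectors p₁, p₂ with components (cos φ cos λ, cos φ sin λ, sin φ).
The central angle between the endpoints is δ = arccos(p₁·p₂) ≈ 1.329 rad (76.1°). The total great-circle distance is δ·R ≈ 1.329 × 3440 ≈ 4570 nmi, so the target fraction is f = 2500/4570 ≈ 0.547.
Interpolate at f ≈ 0.547 with slerp weights a = sin((1−f)δ)/sin δ ≈ 0.583, b = sin(fδ)/sin δ ≈ 0.684.
p = a·p₁ + b·p₂ ≈ (0.806, 0.587, 0.074); φ = arcsin(p_z) ≈ 4.25°, λ = atan2(p_y, p_x) ≈ 36.07°.

≈ (4.2°N, 36.1°E)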